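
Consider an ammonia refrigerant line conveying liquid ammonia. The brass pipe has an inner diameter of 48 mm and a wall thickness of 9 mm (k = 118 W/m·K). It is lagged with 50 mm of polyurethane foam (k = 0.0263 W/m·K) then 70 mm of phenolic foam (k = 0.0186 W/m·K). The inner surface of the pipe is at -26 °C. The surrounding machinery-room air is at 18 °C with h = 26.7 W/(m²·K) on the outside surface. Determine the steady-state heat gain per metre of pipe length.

For a radial system each layer contributes R = ln(r_out/r_in)/(2πkL); films add R = 1/(hA).
R_brass pipe wall = ln(33/24)/(2π×118×1) = 4.295×10^-4 K/W
R_polyurethane foam = ln(83/33)/(2π×0.0263×1) = 5.582 K/W
R_phenolic foam = ln(153/83)/(2π×0.0186×1) = 5.233 K/W
R_outer film = 1/(h_o·2πr_oL) = 1/(26.7×2π×0.153×1) = 0.03896 K/W
R_total = 10.85 K/W
Q = ΔT/R_total = 44/10.85

q′ ≈ 4.05 W/m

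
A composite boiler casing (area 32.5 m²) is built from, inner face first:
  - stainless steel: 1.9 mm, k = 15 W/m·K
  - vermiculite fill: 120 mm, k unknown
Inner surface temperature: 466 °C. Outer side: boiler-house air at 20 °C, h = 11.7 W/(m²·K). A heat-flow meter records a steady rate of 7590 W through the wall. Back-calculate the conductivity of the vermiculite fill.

k ≈ 0.0658 W/(m·K)

Model the wall as resistances in series:
R_stainless steel = L/(kA) = 0.0019/(15×32.5) = 3.897×10^-6 K/W
R_outer film = 1/(h_o·A) = 1/(11.7×32.5) = 0.00263 K/W
Sum of known resistances R_other = 0.002634 K/W
Total R = ΔT/Q = 446/7590 = 0.05876 K/W
R_vermiculite fill = R_total − R_other = 0.05613 K/W
k = L/(R·A) = 0.12/(0.05613×32.5)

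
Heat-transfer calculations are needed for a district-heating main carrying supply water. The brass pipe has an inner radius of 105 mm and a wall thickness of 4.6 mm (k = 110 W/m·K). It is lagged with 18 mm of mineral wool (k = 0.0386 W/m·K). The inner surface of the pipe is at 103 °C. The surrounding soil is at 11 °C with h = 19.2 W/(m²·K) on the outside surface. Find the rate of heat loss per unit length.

q′ ≈ 133 W/m

Cylindrical conduction, so R = ln(r₂/r₁)/(2πkL) per layer, in series:
R_brass pipe wall = ln(109.6/105)/(2π×110×1) = 6.204×10^-5 K/W
R_mineral wool = ln(127.6/109.6)/(2π×0.0386×1) = 0.627 K/W
R_outer film = 1/(h_o·2πr_oL) = 1/(19.2×2π×0.1276×1) = 0.06496 K/W
R_total = 0.692 K/W
Q = ΔT/R_total = 92/0.692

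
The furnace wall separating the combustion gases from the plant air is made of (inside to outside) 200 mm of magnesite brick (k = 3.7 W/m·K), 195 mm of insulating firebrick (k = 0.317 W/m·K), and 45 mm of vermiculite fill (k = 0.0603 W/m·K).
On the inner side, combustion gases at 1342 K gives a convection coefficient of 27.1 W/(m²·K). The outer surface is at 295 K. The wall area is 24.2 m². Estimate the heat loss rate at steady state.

Q ≈ 17400 W

Treating each layer as a thermal resistance in series:
R_inner film = 1/(h_i·A) = 1/(27.1×24.2) = 0.001525 K/W
R_magnesite brick = L/(kA) = 0.2/(3.7×24.2) = 0.002234 K/W
R_insulating firebrick = L/(kA) = 0.195/(0.317×24.2) = 0.02542 K/W
R_vermiculite fill = L/(kA) = 0.045/(0.0603×24.2) = 0.03084 K/W
R_total = 0.06002 K/W
Q = ΔT / R_total = 1047 / 0.06002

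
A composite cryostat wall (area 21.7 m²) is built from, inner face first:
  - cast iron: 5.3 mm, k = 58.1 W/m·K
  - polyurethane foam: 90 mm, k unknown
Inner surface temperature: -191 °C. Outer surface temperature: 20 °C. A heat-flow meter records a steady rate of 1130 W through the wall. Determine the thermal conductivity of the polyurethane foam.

k ≈ 0.0222 W/(m·K)

Thermal resistances in series:
R_cast iron = L/(kA) = 0.0053/(58.1×21.7) = 4.204×10^-6 K/W
Sum of known resistances R_other = 4.204×10^-6 K/W
Total R = ΔT/Q = 211/1130 = 0.1867 K/W
R_polyurethane foam = R_total − R_other = 0.1867 K/W
k = L/(R·A) = 0.09/(0.1867×21.7)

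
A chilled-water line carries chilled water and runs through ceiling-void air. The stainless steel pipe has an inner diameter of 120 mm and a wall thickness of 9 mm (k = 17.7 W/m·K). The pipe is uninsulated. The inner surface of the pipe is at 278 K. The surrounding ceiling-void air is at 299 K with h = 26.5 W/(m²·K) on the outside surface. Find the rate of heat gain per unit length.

For a radial system each layer contributes R = ln(r_out/r_in)/(2πkL); films add R = 1/(hA).
R_stainless steel pipe wall = ln(69/60)/(2π×17.7×1) = 0.001257 K/W
R_outer film = 1/(h_o·2πr_oL) = 1/(26.5×2π×0.069×1) = 0.08704 K/W
R_total = 0.0883 K/W
Q = ΔT/R_total = 21/0.0883

q′ ≈ 238 W/m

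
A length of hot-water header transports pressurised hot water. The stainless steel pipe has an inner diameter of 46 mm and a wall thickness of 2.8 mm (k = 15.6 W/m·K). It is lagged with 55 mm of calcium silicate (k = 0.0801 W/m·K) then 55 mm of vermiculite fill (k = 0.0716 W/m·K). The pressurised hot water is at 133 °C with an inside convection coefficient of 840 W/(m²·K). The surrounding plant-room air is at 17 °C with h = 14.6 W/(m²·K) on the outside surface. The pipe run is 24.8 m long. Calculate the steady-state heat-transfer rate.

Q ≈ 819 W

Per-layer cylindrical resistances, series-summed:
R_inner film = 1/(h_i·2πr₁L) = 1/(840×2π×0.023×24.8) = 3.322×10^-4 K/W
R_stainless steel pipe wall = ln(25.8/23)/(2π×15.6×24.8) = 4.726×10^-5 K/W
R_calcium silicate = ln(80.8/25.8)/(2π×0.0801×24.8) = 0.09146 K/W
R_vermiculite fill = ln(135.8/80.8)/(2π×0.0716×24.8) = 0.04654 K/W
R_outer film = 1/(h_o·2πr_oL) = 1/(14.6×2π×0.1358×24.8) = 0.003237 K/W
R_total = 0.1416 K/W
Q = ΔT/R_total = 116/0.1416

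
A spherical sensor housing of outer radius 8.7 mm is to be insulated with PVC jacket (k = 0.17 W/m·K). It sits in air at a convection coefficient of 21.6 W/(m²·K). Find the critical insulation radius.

For a sphere r_cr = 2k/h = 2×0.17/21.6
r_cr = 15.7 mm; since the bare radius (8.7 mm) is below r_cr, adding a thin layer of insulation will *increase* heat loss.

r_cr ≈ 15.7 mm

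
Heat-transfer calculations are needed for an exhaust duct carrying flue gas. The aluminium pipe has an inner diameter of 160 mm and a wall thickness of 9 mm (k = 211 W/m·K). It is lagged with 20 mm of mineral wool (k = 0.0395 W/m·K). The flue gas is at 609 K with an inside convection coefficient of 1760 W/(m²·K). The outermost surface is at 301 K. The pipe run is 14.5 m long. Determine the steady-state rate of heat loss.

Cylindrical conduction, so R = ln(r₂/r₁)/(2πkL) per layer, in series:
R_inner film = 1/(h_i·2πr₁L) = 1/(1760×2π×0.08×14.5) = 7.796×10^-5 K/W
R_aluminium pipe wall = ln(89/80)/(2π×211×14.5) = 5.546×10^-6 K/W
R_mineral wool = ln(109/89)/(2π×0.0395×14.5) = 0.05633 K/W
R_total = 0.05641 K/W
Q = ΔT/R_total = 308/0.05641

Q ≈ 5460 W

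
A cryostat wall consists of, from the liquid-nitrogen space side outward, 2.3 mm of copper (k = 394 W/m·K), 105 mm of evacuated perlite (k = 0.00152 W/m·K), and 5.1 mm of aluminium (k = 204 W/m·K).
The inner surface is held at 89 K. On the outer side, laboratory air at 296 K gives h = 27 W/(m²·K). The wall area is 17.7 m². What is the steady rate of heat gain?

Q ≈ 53 W

Series thermal resistances:
R_copper = L/(kA) = 0.0023/(394×17.7) = 3.298×10^-7 K/W
R_evacuated perlite = L/(kA) = 0.105/(0.00152×17.7) = 3.903 K/W
R_aluminium = L/(kA) = 0.0051/(204×17.7) = 1.412×10^-6 K/W
R_outer film = 1/(h_o·A) = 1/(27×17.7) = 0.002092 K/W
R_total = 3.905 K/W
Q = ΔT / R_total = 207 / 3.905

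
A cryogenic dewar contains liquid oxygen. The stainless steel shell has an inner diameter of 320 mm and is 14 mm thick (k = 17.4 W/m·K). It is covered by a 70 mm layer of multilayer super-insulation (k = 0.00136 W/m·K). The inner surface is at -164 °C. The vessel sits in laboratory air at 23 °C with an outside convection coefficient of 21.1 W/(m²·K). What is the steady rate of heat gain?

Each spherical layer contributes R = (1/r_i − 1/r_o)/(4πk):
R_stainless steel shell = (1/0.16 − 1/0.174)/(4π×17.4) = 0.0023 K/W
R_multilayer super-insulation = (1/0.174 − 1/0.244)/(4π×0.00136) = 96.47 K/W
R_outer film = 1/(h·4πr_o²) = 1/(21.1×4π×0.244²) = 0.06335 K/W
R_total = 96.54 K/W
Q = ΔT/R_total = 187/96.54

Q ≈ 1.94 W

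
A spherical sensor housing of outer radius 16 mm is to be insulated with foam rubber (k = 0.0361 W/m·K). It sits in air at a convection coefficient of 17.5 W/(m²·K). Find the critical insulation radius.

r_cr ≈ 4.13 mm

For a sphere r_cr = 2k/h = 2×0.0361/17.5
r_cr = 4.13 mm; since the bare radius (16 mm) is above r_cr, any added insulation will reduce heat loss.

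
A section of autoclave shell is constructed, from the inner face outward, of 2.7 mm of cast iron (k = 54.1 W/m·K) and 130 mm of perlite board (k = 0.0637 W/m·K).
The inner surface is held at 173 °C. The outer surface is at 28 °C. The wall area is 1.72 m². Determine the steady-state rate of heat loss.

Treating each layer as a thermal resistance in series:
R_cast iron = L/(kA) = 0.0027/(54.1×1.72) = 2.902×10^-5 K/W
R_perlite board = L/(kA) = 0.13/(0.0637×1.72) = 1.187 K/W
R_total = 1.187 K/W
Q = ΔT / R_total = 145 / 1.187

Q ≈ 122 W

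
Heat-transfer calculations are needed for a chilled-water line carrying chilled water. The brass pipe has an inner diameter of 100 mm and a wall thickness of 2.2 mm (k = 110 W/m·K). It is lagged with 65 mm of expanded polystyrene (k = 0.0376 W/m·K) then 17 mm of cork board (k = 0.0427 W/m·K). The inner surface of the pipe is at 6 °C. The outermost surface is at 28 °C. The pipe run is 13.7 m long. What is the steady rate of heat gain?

For a radial system each layer contributes R = ln(r_out/r_in)/(2πkL); films add R = 1/(hA).
R_brass pipe wall = ln(52.2/50)/(2π×110×13.7) = 4.548×10^-6 K/W
R_expanded polystyrene = ln(117.2/52.2)/(2π×0.0376×13.7) = 0.2499 K/W
R_cork board = ln(134.2/117.2)/(2π×0.0427×13.7) = 0.03685 K/W
R_total = 0.2867 K/W
Q = ΔT/R_total = 22/0.2867

Q ≈ 76.7 W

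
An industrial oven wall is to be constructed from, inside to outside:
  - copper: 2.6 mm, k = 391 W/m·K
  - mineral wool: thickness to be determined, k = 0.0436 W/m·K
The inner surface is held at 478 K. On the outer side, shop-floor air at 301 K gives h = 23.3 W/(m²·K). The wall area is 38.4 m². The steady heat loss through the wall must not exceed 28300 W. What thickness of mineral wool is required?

Treating each layer as a thermal resistance in series:
R_copper = L/(kA) = 0.0026/(391×38.4) = 1.732×10^-7 K/W
R_outer film = 1/(h_o·A) = 1/(23.3×38.4) = 0.001118 K/W
Sum of the known resistances R_other = 0.001118 K/W
Required total resistance R_tot = ΔT/Q_allow = 177/28300 = 0.006254 K/W
R_mineral wool = R_tot − R_other = 0.005137 K/W
L = R·k·A = 0.005137×0.0436×38.4

L ≈ 8.6 mm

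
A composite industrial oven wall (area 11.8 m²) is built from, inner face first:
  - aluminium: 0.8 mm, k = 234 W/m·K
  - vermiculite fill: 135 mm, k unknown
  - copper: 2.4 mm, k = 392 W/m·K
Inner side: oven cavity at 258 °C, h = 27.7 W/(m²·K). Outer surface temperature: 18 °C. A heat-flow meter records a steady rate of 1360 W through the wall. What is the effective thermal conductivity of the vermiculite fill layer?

k ≈ 0.066 W/(m·K)

Using the resistance-network approach (series):
R_inner film = 1/(h_i·A) = 1/(27.7×11.8) = 0.003059 K/W
R_aluminium = L/(kA) = 0.0008/(234×11.8) = 2.897×10^-7 K/W
R_copper = L/(kA) = 0.0024/(392×11.8) = 5.189×10^-7 K/W
Sum of known resistances R_other = 0.00306 K/W
Total R = ΔT/Q = 240/1360 = 0.1765 K/W
R_vermiculite fill = R_total − R_other = 0.1734 K/W
k = L/(R·A) = 0.135/(0.1734×11.8)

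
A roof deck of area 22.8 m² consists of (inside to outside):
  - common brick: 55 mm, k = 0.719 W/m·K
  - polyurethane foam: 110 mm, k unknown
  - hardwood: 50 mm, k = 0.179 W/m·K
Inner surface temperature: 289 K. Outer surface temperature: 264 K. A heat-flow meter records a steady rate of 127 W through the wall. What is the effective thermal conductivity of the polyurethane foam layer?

k ≈ 0.0266 W/(m·K)

Model the wall as resistances in series:
R_common brick = L/(kA) = 0.055/(0.719×22.8) = 0.003355 K/W
R_hardwood = L/(kA) = 0.05/(0.179×22.8) = 0.01225 K/W
Sum of known resistances R_other = 0.01561 K/W
Total R = ΔT/Q = 25/127 = 0.1969 K/W
R_polyurethane foam = R_total − R_other = 0.1812 K/W
k = L/(R·A) = 0.11/(0.1812×22.8)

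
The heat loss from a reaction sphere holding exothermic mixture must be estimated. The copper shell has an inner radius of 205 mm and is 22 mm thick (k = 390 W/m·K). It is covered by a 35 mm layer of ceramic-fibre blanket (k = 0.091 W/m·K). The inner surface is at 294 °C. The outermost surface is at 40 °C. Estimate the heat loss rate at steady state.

Radial (spherical) resistances in series:
R_copper shell = (1/0.205 − 1/0.227)/(4π×390) = 9.646×10^-5 K/W
R_ceramic-fibre blanket = (1/0.227 − 1/0.262)/(4π×0.091) = 0.5146 K/W
R_total = 0.5147 K/W
Q = ΔT/R_total = 254/0.5147

Q ≈ 493 W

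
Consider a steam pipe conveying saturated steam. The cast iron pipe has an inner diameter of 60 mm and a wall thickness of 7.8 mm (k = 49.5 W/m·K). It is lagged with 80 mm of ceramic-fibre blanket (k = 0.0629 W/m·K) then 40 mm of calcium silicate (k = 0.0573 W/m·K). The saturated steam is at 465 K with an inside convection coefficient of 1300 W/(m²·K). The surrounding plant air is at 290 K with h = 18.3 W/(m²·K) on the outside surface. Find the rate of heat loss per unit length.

Radial resistances (cylindrical: R_cond = ln(r_o/r_i)/(2πkL), R_conv = 1/(h·2πrL)):
R_inner film = 1/(h_i·2πr₁L) = 1/(1300×2π×0.03×1) = 0.004081 K/W
R_cast iron pipe wall = ln(37.8/30)/(2π×49.5×1) = 7.431×10^-4 K/W
R_ceramic-fibre blanket = ln(117.8/37.8)/(2π×0.0629×1) = 2.876 K/W
R_calcium silicate = ln(157.8/117.8)/(2π×0.0573×1) = 0.812 K/W
R_outer film = 1/(h_o·2πr_oL) = 1/(18.3×2π×0.1578×1) = 0.05511 K/W
R_total = 3.748 K/W
Q = ΔT/R_total = 175/3.748

q′ ≈ 46.7 W/m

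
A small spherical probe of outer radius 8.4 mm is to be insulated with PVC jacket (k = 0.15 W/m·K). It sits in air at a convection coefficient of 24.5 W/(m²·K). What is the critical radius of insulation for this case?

r_cr ≈ 12.2 mm

For a sphere r_cr = 2k/h = 2×0.15/24.5
r_cr = 12.2 mm; since the bare radius (8.4 mm) is below r_cr, adding a thin layer of insulation will *increase* heat loss.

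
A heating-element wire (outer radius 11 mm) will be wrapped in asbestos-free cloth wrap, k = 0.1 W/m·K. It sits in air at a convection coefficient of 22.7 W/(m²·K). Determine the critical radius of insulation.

r_cr ≈ 4.41 mm

For a cylinder r_cr = k/h = 0.1/22.7
r_cr = 4.41 mm; since the bare radius (11 mm) is above r_cr, any added insulation will reduce heat loss.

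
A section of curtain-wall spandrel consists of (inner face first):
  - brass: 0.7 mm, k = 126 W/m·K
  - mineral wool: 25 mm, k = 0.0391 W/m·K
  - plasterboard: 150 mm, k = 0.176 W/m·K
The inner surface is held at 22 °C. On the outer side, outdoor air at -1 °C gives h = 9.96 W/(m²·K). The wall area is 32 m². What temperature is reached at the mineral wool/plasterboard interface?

Thermal resistances in series:
R_brass = L/(kA) = 0.0007/(126×32) = 1.736×10^-7 K/W
R_mineral wool = L/(kA) = 0.025/(0.0391×32) = 0.01998 K/W
R_plasterboard = L/(kA) = 0.15/(0.176×32) = 0.02663 K/W
R_outer film = 1/(h_o·A) = 1/(9.96×32) = 0.003138 K/W
R_total = 0.04975 K/W;  Q = ΔT/R_total = 23/0.04975 = 462.3 W
T_interface = T_inner − Q·ΣR(inner→interface) = 22 − 462×0.01998

T ≈ 12.8 °C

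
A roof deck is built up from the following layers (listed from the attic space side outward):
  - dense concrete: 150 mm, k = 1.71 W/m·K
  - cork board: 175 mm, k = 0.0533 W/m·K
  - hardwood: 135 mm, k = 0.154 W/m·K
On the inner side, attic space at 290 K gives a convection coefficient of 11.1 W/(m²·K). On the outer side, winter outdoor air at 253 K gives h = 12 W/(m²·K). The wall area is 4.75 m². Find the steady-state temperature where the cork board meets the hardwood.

T ≈ 261 K

Thermal resistances in series:
R_inner film = 1/(h_i·A) = 1/(11.1×4.75) = 0.01897 K/W
R_dense concrete = L/(kA) = 0.15/(1.71×4.75) = 0.01847 K/W
R_cork board = L/(kA) = 0.175/(0.0533×4.75) = 0.6912 K/W
R_hardwood = L/(kA) = 0.135/(0.154×4.75) = 0.1846 K/W
R_outer film = 1/(h_o·A) = 1/(12×4.75) = 0.01754 K/W
R_total = 0.9308 K/W;  Q = ΔT/R_total = 37/0.9308 = 39.75 W
T_interface = T_inner − Q·ΣR(inner→interface) = 290 − 39.8×0.7287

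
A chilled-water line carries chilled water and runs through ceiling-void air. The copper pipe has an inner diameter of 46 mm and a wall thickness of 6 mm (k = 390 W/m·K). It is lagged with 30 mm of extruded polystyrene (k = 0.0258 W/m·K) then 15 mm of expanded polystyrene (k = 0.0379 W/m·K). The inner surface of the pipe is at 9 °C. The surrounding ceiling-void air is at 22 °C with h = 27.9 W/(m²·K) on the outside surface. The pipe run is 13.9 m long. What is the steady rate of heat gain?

Treating each annulus and film as a series resistance:
R_copper pipe wall = ln(29/23)/(2π×390×13.9) = 6.805×10^-6 K/W
R_extruded polystyrene = ln(59/29)/(2π×0.0258×13.9) = 0.3152 K/W
R_expanded polystyrene = ln(74/59)/(2π×0.0379×13.9) = 0.06844 K/W
R_outer film = 1/(h_o·2πr_oL) = 1/(27.9×2π×0.074×13.9) = 0.005546 K/W
R_total = 0.3892 K/W
Q = ΔT/R_total = 13/0.3892

Q ≈ 33.4 W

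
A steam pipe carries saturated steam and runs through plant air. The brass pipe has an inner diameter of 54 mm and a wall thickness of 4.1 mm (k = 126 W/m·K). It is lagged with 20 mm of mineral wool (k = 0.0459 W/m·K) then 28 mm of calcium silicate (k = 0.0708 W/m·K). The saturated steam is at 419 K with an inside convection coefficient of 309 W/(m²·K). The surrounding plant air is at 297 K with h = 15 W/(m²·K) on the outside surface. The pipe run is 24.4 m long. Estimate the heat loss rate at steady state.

Q ≈ 1040 W

Per-layer cylindrical resistances, series-summed:
R_inner film = 1/(h_i·2πr₁L) = 1/(309×2π×0.027×24.4) = 7.818×10^-4 K/W
R_brass pipe wall = ln(31.1/27)/(2π×126×24.4) = 7.318×10^-6 K/W
R_mineral wool = ln(51.1/31.1)/(2π×0.0459×24.4) = 0.07057 K/W
R_calcium silicate = ln(79.1/51.1)/(2π×0.0708×24.4) = 0.04025 K/W
R_outer film = 1/(h_o·2πr_oL) = 1/(15×2π×0.0791×24.4) = 0.005497 K/W
R_total = 0.1171 K/W
Q = ΔT/R_total = 122/0.1171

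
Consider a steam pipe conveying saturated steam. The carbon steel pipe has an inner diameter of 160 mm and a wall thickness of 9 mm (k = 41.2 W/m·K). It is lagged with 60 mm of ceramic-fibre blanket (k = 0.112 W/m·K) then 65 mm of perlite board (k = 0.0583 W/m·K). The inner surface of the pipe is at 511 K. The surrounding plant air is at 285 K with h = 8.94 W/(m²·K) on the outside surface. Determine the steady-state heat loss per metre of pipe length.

q′ ≈ 125 W/m

Radial resistances (cylindrical: R_cond = ln(r_o/r_i)/(2πkL), R_conv = 1/(h·2πrL)):
R_carbon steel pipe wall = ln(89/80)/(2π×41.2×1) = 4.118×10^-4 K/W
R_ceramic-fibre blanket = ln(149/89)/(2π×0.112×1) = 0.7323 K/W
R_perlite board = ln(214/149)/(2π×0.0583×1) = 0.9883 K/W
R_outer film = 1/(h_o·2πr_oL) = 1/(8.94×2π×0.214×1) = 0.08319 K/W
R_total = 1.804 K/W
Q = ΔT/R_total = 226/1.804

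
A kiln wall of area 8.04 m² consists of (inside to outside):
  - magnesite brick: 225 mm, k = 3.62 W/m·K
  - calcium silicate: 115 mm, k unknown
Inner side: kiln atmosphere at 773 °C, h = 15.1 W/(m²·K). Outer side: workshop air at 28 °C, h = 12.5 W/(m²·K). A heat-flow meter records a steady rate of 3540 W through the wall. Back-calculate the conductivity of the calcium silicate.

k ≈ 0.0775 W/(m·K)

Treating each layer as a thermal resistance in series:
R_inner film = 1/(h_i·A) = 1/(15.1×8.04) = 0.008237 K/W
R_magnesite brick = L/(kA) = 0.225/(3.62×8.04) = 0.007731 K/W
R_outer film = 1/(h_o·A) = 1/(12.5×8.04) = 0.00995 K/W
Sum of known resistances R_other = 0.02592 K/W
Total R = ΔT/Q = 745/3540 = 0.2105 K/W
R_calcium silicate = R_total − R_other = 0.1845 K/W
k = L/(R·A) = 0.115/(0.1845×8.04)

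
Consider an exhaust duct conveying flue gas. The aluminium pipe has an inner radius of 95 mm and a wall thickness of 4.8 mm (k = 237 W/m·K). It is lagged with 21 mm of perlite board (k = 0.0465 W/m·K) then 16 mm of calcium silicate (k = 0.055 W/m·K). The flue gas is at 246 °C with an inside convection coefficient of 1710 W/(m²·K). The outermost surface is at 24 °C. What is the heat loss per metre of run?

Radial resistances (cylindrical: R_cond = ln(r_o/r_i)/(2πkL), R_conv = 1/(h·2πrL)):
R_inner film = 1/(h_i·2πr₁L) = 1/(1710×2π×0.095×1) = 9.797×10^-4 K/W
R_aluminium pipe wall = ln(99.8/95)/(2π×237×1) = 3.31×10^-5 K/W
R_perlite board = ln(120.8/99.8)/(2π×0.0465×1) = 0.6536 K/W
R_calcium silicate = ln(136.8/120.8)/(2π×0.055×1) = 0.3599 K/W
R_total = 1.015 K/W
Q = ΔT/R_total = 222/1.015

q′ ≈ 219 W/m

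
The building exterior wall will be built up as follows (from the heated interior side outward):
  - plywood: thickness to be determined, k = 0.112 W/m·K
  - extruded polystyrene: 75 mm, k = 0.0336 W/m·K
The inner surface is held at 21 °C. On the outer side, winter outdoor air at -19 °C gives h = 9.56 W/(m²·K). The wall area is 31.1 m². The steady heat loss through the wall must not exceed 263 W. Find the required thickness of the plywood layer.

Series thermal resistances:
R_extruded polystyrene = L/(kA) = 0.075/(0.0336×31.1) = 0.07177 K/W
R_outer film = 1/(h_o·A) = 1/(9.56×31.1) = 0.003363 K/W
Sum of the known resistances R_other = 0.07514 K/W
Required total resistance R_tot = ΔT/Q_allow = 40/263 = 0.1521 K/W
R_plywood = R_tot − R_other = 0.07695 K/W
L = R·k·A = 0.07695×0.112×31.1

L ≈ 268 mm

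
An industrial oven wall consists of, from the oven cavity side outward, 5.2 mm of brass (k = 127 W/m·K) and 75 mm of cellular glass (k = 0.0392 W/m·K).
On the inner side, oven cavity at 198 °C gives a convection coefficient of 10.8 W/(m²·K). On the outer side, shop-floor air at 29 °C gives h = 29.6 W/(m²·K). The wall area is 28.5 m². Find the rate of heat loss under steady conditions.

Q ≈ 2360 W

Using the resistance-network approach (series):
R_inner film = 1/(h_i·A) = 1/(10.8×28.5) = 0.003249 K/W
R_brass = L/(kA) = 0.0052/(127×28.5) = 1.437×10^-6 K/W
R_cellular glass = L/(kA) = 0.075/(0.0392×28.5) = 0.06713 K/W
R_outer film = 1/(h_o·A) = 1/(29.6×28.5) = 0.001185 K/W
R_total = 0.07157 K/W
Q = ΔT / R_total = 169 / 0.07157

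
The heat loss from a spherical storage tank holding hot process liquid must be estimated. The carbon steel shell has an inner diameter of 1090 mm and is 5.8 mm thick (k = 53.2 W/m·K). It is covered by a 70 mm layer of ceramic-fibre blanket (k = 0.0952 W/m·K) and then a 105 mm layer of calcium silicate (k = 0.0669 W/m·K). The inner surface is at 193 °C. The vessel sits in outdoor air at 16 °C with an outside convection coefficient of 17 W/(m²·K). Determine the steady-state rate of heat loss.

Each spherical layer contributes R = (1/r_i − 1/r_o)/(4πk):
R_carbon steel shell = (1/0.545 − 1/0.5508)/(4π×53.2) = 2.89×10^-5 K/W
R_ceramic-fibre blanket = (1/0.5508 − 1/0.6208)/(4π×0.0952) = 0.1711 K/W
R_calcium silicate = (1/0.6208 − 1/0.7258)/(4π×0.0669) = 0.2772 K/W
R_outer film = 1/(h·4πr_o²) = 1/(17×4π×0.7258²) = 0.008886 K/W
R_total = 0.4572 K/W
Q = ΔT/R_total = 177/0.4572

Q ≈ 387 W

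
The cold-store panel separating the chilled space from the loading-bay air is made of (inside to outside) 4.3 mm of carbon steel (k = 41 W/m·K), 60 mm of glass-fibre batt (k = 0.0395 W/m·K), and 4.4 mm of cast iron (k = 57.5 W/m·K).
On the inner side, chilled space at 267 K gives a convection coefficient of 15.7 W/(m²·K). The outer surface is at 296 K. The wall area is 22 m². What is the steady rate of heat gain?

Q ≈ 403 W

Thermal resistances in series:
R_inner film = 1/(h_i·A) = 1/(15.7×22) = 0.002895 K/W
R_carbon steel = L/(kA) = 0.0043/(41×22) = 4.767×10^-6 K/W
R_glass-fibre batt = L/(kA) = 0.06/(0.0395×22) = 0.06904 K/W
R_cast iron = L/(kA) = 0.0044/(57.5×22) = 3.478×10^-6 K/W
R_total = 0.07195 K/W
Q = ΔT / R_total = 29 / 0.07195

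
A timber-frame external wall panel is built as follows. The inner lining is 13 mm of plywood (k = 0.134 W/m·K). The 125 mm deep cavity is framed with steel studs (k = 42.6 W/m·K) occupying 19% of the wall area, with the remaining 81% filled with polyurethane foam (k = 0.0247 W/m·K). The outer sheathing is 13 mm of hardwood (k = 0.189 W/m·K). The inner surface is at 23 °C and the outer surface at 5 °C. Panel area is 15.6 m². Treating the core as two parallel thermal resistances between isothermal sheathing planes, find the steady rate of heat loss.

Q ≈ 1550 W

Sheathing layers in series; stud and cavity paths in parallel between them.
R_inner = 0.013/(0.134×15.6) = 0.006219 K/W
R_stud  = 0.125/(42.6×0.19×15.6) = 9.9×10^-4 K/W
R_cav   = 0.125/(0.0247×0.81×15.6) = 0.4005 K/W
1/R_core = 1/R_stud + 1/R_cav → R_core = 9.875×10^-4 K/W
R_outer = 0.013/(0.189×15.6) = 0.004409 K/W
R_total = 0.01162 K/W
Q = ΔT/R_total = 18/0.01162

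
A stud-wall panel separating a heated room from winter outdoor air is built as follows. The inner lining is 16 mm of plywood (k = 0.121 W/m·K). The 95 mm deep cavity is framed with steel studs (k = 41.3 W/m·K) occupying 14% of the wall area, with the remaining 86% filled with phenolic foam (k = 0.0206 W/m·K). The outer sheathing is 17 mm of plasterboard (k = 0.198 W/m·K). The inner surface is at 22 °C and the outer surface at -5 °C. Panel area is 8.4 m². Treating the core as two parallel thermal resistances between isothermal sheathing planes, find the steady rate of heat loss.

Q ≈ 967 W

Sheathing layers in series; stud and cavity paths in parallel between them.
R_inner = 0.016/(0.121×8.4) = 0.01574 K/W
R_stud  = 0.095/(41.3×0.14×8.4) = 0.001956 K/W
R_cav   = 0.095/(0.0206×0.86×8.4) = 0.6384 K/W
1/R_core = 1/R_stud + 1/R_cav → R_core = 0.00195 K/W
R_outer = 0.017/(0.198×8.4) = 0.01022 K/W
R_total = 0.02791 K/W
Q = ΔT/R_total = 27/0.02791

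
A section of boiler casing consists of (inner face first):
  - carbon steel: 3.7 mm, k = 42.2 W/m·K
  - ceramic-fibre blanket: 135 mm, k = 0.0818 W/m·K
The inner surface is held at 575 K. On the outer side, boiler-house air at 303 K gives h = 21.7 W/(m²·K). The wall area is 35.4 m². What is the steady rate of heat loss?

Treating each layer as a thermal resistance in series:
R_carbon steel = L/(kA) = 0.0037/(42.2×35.4) = 2.477×10^-6 K/W
R_ceramic-fibre blanket = L/(kA) = 0.135/(0.0818×35.4) = 0.04662 K/W
R_outer film = 1/(h_o·A) = 1/(21.7×35.4) = 0.001302 K/W
R_total = 0.04792 K/W
Q = ΔT / R_total = 272 / 0.04792

Q ≈ 5680 W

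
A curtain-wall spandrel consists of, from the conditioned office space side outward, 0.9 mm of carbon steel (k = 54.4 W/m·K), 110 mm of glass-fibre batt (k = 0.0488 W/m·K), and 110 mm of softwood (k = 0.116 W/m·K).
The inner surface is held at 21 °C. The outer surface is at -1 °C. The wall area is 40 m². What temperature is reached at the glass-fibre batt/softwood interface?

Thermal resistances in series:
R_carbon steel = L/(kA) = 0.0009/(54.4×40) = 4.136×10^-7 K/W
R_glass-fibre batt = L/(kA) = 0.11/(0.0488×40) = 0.05635 K/W
R_softwood = L/(kA) = 0.11/(0.116×40) = 0.02371 K/W
R_total = 0.08006 K/W;  Q = ΔT/R_total = 22/0.08006 = 274.8 W
T_interface = T_inner − Q·ΣR(inner→interface) = 21 − 275×0.05635

T ≈ 5.51 °C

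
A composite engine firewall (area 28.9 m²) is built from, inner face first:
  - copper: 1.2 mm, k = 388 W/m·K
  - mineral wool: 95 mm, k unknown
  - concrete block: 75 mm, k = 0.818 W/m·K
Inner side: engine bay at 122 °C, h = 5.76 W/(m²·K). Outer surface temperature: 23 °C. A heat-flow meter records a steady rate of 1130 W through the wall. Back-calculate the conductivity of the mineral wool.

Treating each layer as a thermal resistance in series:
R_inner film = 1/(h_i·A) = 1/(5.76×28.9) = 0.006007 K/W
R_copper = L/(kA) = 0.0012/(388×28.9) = 1.07×10^-7 K/W
R_concrete block = L/(kA) = 0.075/(0.818×28.9) = 0.003173 K/W
Sum of known resistances R_other = 0.00918 K/W
Total R = ΔT/Q = 99/1130 = 0.08761 K/W
R_mineral wool = R_total − R_other = 0.07843 K/W
k = L/(R·A) = 0.095/(0.07843×28.9)

k ≈ 0.0419 W/(m·K)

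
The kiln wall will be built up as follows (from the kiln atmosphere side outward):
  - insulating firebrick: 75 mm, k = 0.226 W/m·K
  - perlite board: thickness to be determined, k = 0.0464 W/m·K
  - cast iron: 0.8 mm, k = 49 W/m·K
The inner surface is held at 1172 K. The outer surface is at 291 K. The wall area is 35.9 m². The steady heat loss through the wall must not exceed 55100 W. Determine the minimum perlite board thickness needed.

L ≈ 11.2 mm

Series thermal resistances:
R_insulating firebrick = L/(kA) = 0.075/(0.226×35.9) = 0.009244 K/W
R_cast iron = L/(kA) = 0.0008/(49×35.9) = 4.548×10^-7 K/W
Sum of the known resistances R_other = 0.009244 K/W
Required total resistance R_tot = ΔT/Q_allow = 881/55100 = 0.01599 K/W
R_perlite board = R_tot − R_other = 0.006745 K/W
L = R·k·A = 0.006745×0.0464×35.9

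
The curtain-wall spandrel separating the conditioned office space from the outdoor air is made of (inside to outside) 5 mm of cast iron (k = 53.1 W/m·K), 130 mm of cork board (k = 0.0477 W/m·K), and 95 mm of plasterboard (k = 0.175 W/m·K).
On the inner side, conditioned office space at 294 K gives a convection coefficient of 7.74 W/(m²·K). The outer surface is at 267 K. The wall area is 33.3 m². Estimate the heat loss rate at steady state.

Model the wall as resistances in series:
R_inner film = 1/(h_i·A) = 1/(7.74×33.3) = 0.00388 K/W
R_cast iron = L/(kA) = 0.005/(53.1×33.3) = 2.828×10^-6 K/W
R_cork board = L/(kA) = 0.13/(0.0477×33.3) = 0.08184 K/W
R_plasterboard = L/(kA) = 0.095/(0.175×33.3) = 0.0163 K/W
R_total = 0.102 K/W
Q = ΔT / R_total = 27 / 0.102

Q ≈ 265 W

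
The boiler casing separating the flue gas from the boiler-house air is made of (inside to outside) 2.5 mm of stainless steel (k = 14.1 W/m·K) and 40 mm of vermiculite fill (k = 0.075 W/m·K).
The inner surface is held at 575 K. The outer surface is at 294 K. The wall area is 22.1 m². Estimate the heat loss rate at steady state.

Q ≈ 11600 W

Using the resistance-network approach (series):
R_stainless steel = L/(kA) = 0.0025/(14.1×22.1) = 8.023×10^-6 K/W
R_vermiculite fill = L/(kA) = 0.04/(0.075×22.1) = 0.02413 K/W
R_total = 0.02414 K/W
Q = ΔT / R_total = 281 / 0.02414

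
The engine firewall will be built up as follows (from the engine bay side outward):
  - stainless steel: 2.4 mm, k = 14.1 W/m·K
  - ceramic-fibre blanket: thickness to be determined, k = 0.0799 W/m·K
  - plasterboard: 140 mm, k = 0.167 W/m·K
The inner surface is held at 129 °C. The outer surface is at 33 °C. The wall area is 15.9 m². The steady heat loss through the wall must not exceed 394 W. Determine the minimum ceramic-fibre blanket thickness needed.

L ≈ 243 mm

Thermal resistances in series:
R_stainless steel = L/(kA) = 0.0024/(14.1×15.9) = 1.071×10^-5 K/W
R_plasterboard = L/(kA) = 0.14/(0.167×15.9) = 0.05272 K/W
Sum of the known resistances R_other = 0.05274 K/W
Required total resistance R_tot = ΔT/Q_allow = 96/394 = 0.2437 K/W
R_ceramic-fibre blanket = R_tot − R_other = 0.1909 K/W
L = R·k·A = 0.1909×0.0799×15.9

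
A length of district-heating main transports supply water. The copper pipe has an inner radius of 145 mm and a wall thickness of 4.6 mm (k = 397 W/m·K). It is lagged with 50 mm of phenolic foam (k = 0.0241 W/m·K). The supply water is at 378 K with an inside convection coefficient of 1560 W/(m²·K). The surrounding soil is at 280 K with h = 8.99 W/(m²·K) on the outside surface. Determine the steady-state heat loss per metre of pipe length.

q′ ≈ 49.2 W/m

Per-layer cylindrical resistances, series-summed:
R_inner film = 1/(h_i·2πr₁L) = 1/(1560×2π×0.145×1) = 7.036×10^-4 K/W
R_copper pipe wall = ln(149.6/145)/(2π×397×1) = 1.252×10^-5 K/W
R_phenolic foam = ln(199.6/149.6)/(2π×0.0241×1) = 1.904 K/W
R_outer film = 1/(h_o·2πr_oL) = 1/(8.99×2π×0.1996×1) = 0.0887 K/W
R_total = 1.994 K/W
Q = ΔT/R_total = 98/1.994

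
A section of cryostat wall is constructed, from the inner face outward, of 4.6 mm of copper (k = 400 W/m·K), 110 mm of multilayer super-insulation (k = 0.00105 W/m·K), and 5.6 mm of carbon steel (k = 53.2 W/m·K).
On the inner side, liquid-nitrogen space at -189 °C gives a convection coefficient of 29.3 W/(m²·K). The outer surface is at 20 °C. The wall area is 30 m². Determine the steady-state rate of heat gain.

Treating each layer as a thermal resistance in series:
R_inner film = 1/(h_i·A) = 1/(29.3×30) = 0.001138 K/W
R_copper = L/(kA) = 0.0046/(400×30) = 3.833×10^-7 K/W
R_multilayer super-insulation = L/(kA) = 0.11/(0.00105×30) = 3.492 K/W
R_carbon steel = L/(kA) = 0.0056/(53.2×30) = 3.509×10^-6 K/W
R_total = 3.493 K/W
Q = ΔT / R_total = 209 / 3.493

Q ≈ 59.8 W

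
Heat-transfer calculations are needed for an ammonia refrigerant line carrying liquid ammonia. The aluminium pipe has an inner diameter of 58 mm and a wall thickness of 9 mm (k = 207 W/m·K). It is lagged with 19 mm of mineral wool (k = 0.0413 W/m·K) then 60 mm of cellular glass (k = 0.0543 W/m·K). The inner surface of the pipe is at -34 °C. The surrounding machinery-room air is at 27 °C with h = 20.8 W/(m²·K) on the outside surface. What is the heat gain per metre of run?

Cylindrical conduction, so R = ln(r₂/r₁)/(2πkL) per layer, in series:
R_aluminium pipe wall = ln(38/29)/(2π×207×1) = 2.078×10^-4 K/W
R_mineral wool = ln(57/38)/(2π×0.0413×1) = 1.563 K/W
R_cellular glass = ln(117/57)/(2π×0.0543×1) = 2.108 K/W
R_outer film = 1/(h_o·2πr_oL) = 1/(20.8×2π×0.117×1) = 0.0654 K/W
R_total = 3.736 K/W
Q = ΔT/R_total = 61/3.736

q′ ≈ 16.3 W/m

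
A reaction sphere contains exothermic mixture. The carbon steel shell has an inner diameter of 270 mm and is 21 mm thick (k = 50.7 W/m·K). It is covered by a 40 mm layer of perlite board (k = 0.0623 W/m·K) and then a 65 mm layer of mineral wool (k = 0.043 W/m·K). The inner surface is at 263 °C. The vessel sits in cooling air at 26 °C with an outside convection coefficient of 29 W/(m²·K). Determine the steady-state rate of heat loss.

For a spherical shell R = (1/r₁ − 1/r₂)/(4πk); film R = 1/(h·4πr²). In series:
R_carbon steel shell = (1/0.135 − 1/0.156)/(4π×50.7) = 0.001565 K/W
R_perlite board = (1/0.156 − 1/0.196)/(4π×0.0623) = 1.671 K/W
R_mineral wool = (1/0.196 − 1/0.261)/(4π×0.043) = 2.351 K/W
R_outer film = 1/(h·4πr_o²) = 1/(29×4π×0.261²) = 0.04028 K/W
R_total = 4.064 K/W
Q = ΔT/R_total = 237/4.064

Q ≈ 58.3 W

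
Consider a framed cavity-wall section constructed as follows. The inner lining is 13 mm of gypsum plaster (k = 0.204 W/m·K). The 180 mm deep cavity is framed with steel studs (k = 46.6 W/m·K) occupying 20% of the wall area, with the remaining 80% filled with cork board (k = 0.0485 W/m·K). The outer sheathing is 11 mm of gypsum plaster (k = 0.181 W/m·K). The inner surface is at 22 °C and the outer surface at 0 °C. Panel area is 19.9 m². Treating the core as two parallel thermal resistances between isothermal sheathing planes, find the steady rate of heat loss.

Q ≈ 3050 W

Sheathing layers in series; stud and cavity paths in parallel between them.
R_inner = 0.013/(0.204×19.9) = 0.003202 K/W
R_stud  = 0.18/(46.6×0.2×19.9) = 9.705×10^-4 K/W
R_cav   = 0.18/(0.0485×0.8×19.9) = 0.2331 K/W
1/R_core = 1/R_stud + 1/R_cav → R_core = 9.665×10^-4 K/W
R_outer = 0.011/(0.181×19.9) = 0.003054 K/W
R_total = 0.007223 K/W
Q = ΔT/R_total = 22/0.007223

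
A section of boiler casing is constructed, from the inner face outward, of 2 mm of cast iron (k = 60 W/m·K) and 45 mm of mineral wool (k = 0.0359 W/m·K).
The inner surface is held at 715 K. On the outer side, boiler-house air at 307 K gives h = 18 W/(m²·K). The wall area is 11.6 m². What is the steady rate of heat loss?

Q ≈ 3620 W

Model the wall as resistances in series:
R_cast iron = L/(kA) = 0.002/(60×11.6) = 2.874×10^-6 K/W
R_mineral wool = L/(kA) = 0.045/(0.0359×11.6) = 0.1081 K/W
R_outer film = 1/(h_o·A) = 1/(18×11.6) = 0.004789 K/W
R_total = 0.1129 K/W
Q = ΔT / R_total = 408 / 0.1129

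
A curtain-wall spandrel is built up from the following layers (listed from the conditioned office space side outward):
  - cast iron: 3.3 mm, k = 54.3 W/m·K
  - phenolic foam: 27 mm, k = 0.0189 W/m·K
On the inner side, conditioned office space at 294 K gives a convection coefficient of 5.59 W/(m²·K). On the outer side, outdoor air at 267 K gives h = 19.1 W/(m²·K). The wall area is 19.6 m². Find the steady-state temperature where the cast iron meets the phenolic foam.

Using the resistance-network approach (series):
R_inner film = 1/(h_i·A) = 1/(5.59×19.6) = 0.009127 K/W
R_cast iron = L/(kA) = 0.0033/(54.3×19.6) = 3.101×10^-6 K/W
R_phenolic foam = L/(kA) = 0.027/(0.0189×19.6) = 0.07289 K/W
R_outer film = 1/(h_o·A) = 1/(19.1×19.6) = 0.002671 K/W
R_total = 0.08469 K/W;  Q = ΔT/R_total = 27/0.08469 = 318.8 W
T_interface = T_inner − Q·ΣR(inner→interface) = 294 − 319×0.00913

T ≈ 291 K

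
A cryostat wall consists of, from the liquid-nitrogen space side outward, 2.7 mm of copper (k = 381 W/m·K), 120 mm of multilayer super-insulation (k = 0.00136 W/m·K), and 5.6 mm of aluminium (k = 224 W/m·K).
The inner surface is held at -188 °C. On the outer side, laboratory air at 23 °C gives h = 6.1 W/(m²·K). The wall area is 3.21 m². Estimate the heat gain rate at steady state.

Using the resistance-network approach (series):
R_copper = L/(kA) = 0.0027/(381×3.21) = 2.208×10^-6 K/W
R_multilayer super-insulation = L/(kA) = 0.12/(0.00136×3.21) = 27.49 K/W
R_aluminium = L/(kA) = 0.0056/(224×3.21) = 7.788×10^-6 K/W
R_outer film = 1/(h_o·A) = 1/(6.1×3.21) = 0.05107 K/W
R_total = 27.54 K/W
Q = ΔT / R_total = 211 / 27.54

Q ≈ 7.66 W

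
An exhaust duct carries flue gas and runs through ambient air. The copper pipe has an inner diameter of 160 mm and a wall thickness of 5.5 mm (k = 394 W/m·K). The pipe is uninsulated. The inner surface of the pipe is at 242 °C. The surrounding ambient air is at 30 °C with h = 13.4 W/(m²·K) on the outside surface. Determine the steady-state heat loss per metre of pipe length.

For a radial system each layer contributes R = ln(r_out/r_in)/(2πkL); films add R = 1/(hA).
R_copper pipe wall = ln(85.5/80)/(2π×394×1) = 2.686×10^-5 K/W
R_outer film = 1/(h_o·2πr_oL) = 1/(13.4×2π×0.0855×1) = 0.1389 K/W
R_total = 0.1389 K/W
Q = ΔT/R_total = 212/0.1389

q′ ≈ 1530 W/m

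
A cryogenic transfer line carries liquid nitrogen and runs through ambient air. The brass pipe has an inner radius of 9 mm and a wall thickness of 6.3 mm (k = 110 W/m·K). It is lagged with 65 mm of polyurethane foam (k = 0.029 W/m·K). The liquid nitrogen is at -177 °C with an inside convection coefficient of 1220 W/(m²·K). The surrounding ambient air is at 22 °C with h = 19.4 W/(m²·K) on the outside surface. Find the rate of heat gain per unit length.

q′ ≈ 21.6 W/m

Treating each annulus and film as a series resistance:
R_inner film = 1/(h_i·2πr₁L) = 1/(1220×2π×0.009×1) = 0.01449 K/W
R_brass pipe wall = ln(15.3/9)/(2π×110×1) = 7.677×10^-4 K/W
R_polyurethane foam = ln(80.3/15.3)/(2π×0.029×1) = 9.099 K/W
R_outer film = 1/(h_o·2πr_oL) = 1/(19.4×2π×0.0803×1) = 0.1022 K/W
R_total = 9.216 K/W
Q = ΔT/R_total = 199/9.216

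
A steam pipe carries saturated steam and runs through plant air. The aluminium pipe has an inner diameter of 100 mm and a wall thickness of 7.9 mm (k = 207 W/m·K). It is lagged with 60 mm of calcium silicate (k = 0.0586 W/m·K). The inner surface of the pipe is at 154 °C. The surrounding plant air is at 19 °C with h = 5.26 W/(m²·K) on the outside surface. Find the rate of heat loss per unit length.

q′ ≈ 61.7 W/m

For a radial system each layer contributes R = ln(r_out/r_in)/(2πkL); films add R = 1/(hA).
R_aluminium pipe wall = ln(57.9/50)/(2π×207×1) = 1.128×10^-4 K/W
R_calcium silicate = ln(117.9/57.9)/(2π×0.0586×1) = 1.931 K/W
R_outer film = 1/(h_o·2πr_oL) = 1/(5.26×2π×0.1179×1) = 0.2566 K/W
R_total = 2.188 K/W
Q = ΔT/R_total = 135/2.188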